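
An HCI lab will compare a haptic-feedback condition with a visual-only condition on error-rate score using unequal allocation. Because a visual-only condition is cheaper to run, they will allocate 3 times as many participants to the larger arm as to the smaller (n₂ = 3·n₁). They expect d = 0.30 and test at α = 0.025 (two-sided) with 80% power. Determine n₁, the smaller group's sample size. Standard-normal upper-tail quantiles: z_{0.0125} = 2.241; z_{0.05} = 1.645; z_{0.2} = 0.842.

With allocation ratio k = n₂/n₁ = 3, Var(x̄₁−x̄₂) = σ²(1/n₁ + 1/(k·n₁)) = σ²·(k+1)/(k·n₁).
So n₁ = (1 + 1/k)·((z_{α/2} + z_β)/d)² = 1.333 × (3.083/0.30)².
n₁ = 1.333 × 105.61 = 140.8.
Round up: n₁ = 141, giving n₂ = 3 × 141 = 423.

n₁ = 141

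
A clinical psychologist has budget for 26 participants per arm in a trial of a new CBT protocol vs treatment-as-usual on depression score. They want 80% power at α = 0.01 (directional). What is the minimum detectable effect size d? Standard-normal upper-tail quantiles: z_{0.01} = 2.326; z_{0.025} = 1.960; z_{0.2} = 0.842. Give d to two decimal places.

For two independent groups of n = 26 each: d_min = (z_{α} + z_β)·√(2/n).
z-sum = 2.326 + 0.842 = 3.168.
d_min = 3.168 × √(2/26) = 3.168 × 0.2774 = 0.879.

d_min ≈ 0.88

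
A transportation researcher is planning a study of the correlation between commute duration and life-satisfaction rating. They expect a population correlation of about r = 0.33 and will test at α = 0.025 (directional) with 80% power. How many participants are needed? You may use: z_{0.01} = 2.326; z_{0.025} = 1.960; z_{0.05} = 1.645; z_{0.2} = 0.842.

n = 70

Fisher's z: C = ½·ln((1+r)/(1−r)) = ½·ln(1.9851) = 0.3428.
n = ((z_{α} + z_β)/C)² + 3.
(1.960 + 0.842) / 0.3428 = 2.802 / 0.3428 = 8.174.
n = 8.174² + 3 = 66.81 + 3 = 69.8.
Round up.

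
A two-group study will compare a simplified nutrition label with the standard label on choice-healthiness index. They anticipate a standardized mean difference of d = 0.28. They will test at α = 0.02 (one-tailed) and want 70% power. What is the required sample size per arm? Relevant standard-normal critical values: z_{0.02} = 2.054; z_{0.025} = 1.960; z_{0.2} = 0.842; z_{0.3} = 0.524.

n = 170 per group

For two independent groups with equal n: n = 2·((z_{α} + z_β) / d)².
z_{α} + z_β = 2.054 + 0.524 = 2.578.
n = 2 × (2.578 / 0.28)² = 2 × 9.207² = 2 × 84.77 = 169.5.
Round up to the next whole participant.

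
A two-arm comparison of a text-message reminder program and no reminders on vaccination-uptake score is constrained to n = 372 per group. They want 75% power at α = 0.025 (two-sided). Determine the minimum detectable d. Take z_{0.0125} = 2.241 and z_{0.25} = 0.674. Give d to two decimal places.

For two independent groups of n = 372 each: d_min = (z_{α/2} + z_β)·√(2/n).
z-sum = 2.241 + 0.674 = 2.915.
d_min = 2.915 × √(2/372) = 2.915 × 0.0733 = 0.214.

d_min ≈ 0.21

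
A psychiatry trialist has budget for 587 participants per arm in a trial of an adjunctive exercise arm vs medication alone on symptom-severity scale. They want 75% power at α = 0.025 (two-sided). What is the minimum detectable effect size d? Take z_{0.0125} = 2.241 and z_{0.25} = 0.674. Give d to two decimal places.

d_min ≈ 0.17

For two independent groups of n = 587 each: d_min = (z_{α/2} + z_β)·√(2/n).
z-sum = 2.241 + 0.674 = 2.915.
d_min = 2.915 × √(2/587) = 2.915 × 0.0584 = 0.170.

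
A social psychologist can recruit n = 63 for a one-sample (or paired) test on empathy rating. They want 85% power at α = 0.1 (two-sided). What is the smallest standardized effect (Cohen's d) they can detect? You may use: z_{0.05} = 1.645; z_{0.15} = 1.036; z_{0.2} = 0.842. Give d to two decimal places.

For a single sample (or paired design) of n = 63: d_min = (z_{α/2} + z_β)/√n.
z-sum = 1.645 + 1.036 = 2.681.
d_min = 2.681 / √63 = 2.681 / 7.937 = 0.338.

d_min ≈ 0.34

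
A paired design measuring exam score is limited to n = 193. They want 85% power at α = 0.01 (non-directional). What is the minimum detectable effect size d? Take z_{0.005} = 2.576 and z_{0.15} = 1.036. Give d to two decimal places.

d_min ≈ 0.26

For a single sample (or paired design) of n = 193: d_min = (z_{α/2} + z_β)/√n.
z-sum = 2.576 + 1.036 = 3.612.
d_min = 3.612 / √193 = 3.612 / 13.892 = 0.260.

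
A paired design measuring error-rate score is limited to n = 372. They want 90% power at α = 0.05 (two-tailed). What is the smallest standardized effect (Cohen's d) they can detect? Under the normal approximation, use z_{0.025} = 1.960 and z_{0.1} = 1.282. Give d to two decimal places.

d_min ≈ 0.17

For a single sample (or paired design) of n = 372: d_min = (z_{α/2} + z_β)/√n.
z-sum = 1.960 + 1.282 = 3.242.
d_min = 3.242 / √372 = 3.242 / 19.287 = 0.168.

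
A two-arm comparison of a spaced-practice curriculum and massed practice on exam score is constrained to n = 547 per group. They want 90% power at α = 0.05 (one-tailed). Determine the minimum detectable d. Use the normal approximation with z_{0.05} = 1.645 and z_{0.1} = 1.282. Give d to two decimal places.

For two independent groups of n = 547 each: d_min = (z_{α} + z_β)·√(2/n).
z-sum = 1.645 + 1.282 = 2.927.
d_min = 2.927 × √(2/547) = 2.927 × 0.0605 = 0.177.

d_min ≈ 0.18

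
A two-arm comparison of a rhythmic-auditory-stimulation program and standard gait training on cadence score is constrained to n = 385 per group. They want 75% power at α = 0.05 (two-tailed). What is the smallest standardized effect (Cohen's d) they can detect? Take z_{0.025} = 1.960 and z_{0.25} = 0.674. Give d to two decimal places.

For two independent groups of n = 385 each: d_min = (z_{α/2} + z_β)·√(2/n).
z-sum = 1.960 + 0.674 = 2.634.
d_min = 2.634 × √(2/385) = 2.634 × 0.0721 = 0.190.

d_min ≈ 0.19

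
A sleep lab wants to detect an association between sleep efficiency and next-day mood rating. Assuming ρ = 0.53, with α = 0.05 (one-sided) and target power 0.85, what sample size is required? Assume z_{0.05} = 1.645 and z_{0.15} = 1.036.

Fisher's z: C = ½·ln((1+r)/(1−r)) = ½·ln(3.2553) = 0.5901.
n = ((z_{α} + z_β)/C)² + 3.
(1.645 + 1.036) / 0.5901 = 2.681 / 0.5901 = 4.543.
n = 4.543² + 3 = 20.64 + 3 = 23.6.
Round up.

n = 24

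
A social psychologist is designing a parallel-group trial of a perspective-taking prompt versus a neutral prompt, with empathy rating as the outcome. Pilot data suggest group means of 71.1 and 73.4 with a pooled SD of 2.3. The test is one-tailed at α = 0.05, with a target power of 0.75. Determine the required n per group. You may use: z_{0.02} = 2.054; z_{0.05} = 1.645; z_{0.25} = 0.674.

Cohen's d = |M₁ − M₂| / SD_pooled = |71.1 − 73.4| / 2.3 = 2.3 / 2.3 = 1.000.
For two independent groups with equal n: n = 2·((z_{α} + z_β) / d)².
z_{α} + z_β = 1.645 + 0.674 = 2.319.
n = 2 × (2.319 / 1.000)² = 2 × 2.319² = 2 × 5.38 = 10.8.
Round up to the next whole participant.

n = 11 per group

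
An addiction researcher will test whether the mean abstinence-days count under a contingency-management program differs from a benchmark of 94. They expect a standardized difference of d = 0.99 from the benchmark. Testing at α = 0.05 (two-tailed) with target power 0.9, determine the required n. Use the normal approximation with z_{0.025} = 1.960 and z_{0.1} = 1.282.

n = 11

For a one-sample test: n = ((z_{α/2} + z_β) / d)².
z_{α/2} + z_β = 1.960 + 1.282 = 3.242.
n = (3.242 / 0.99)² = 3.275² = 10.72.
Round up.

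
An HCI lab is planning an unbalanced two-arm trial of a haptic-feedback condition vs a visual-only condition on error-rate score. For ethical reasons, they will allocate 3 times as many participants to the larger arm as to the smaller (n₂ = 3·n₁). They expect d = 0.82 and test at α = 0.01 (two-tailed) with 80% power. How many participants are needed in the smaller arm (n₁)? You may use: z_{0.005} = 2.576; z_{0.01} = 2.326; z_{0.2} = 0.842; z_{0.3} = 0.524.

n₁ = 24

With allocation ratio k = n₂/n₁ = 3, Var(x̄₁−x̄₂) = σ²(1/n₁ + 1/(k·n₁)) = σ²·(k+1)/(k·n₁).
So n₁ = (1 + 1/k)·((z_{α/2} + z_β)/d)² = 1.333 × (3.418/0.82)².
n₁ = 1.333 × 17.37 = 23.2.
Round up: n₁ = 24, giving n₂ = 3 × 24 = 72.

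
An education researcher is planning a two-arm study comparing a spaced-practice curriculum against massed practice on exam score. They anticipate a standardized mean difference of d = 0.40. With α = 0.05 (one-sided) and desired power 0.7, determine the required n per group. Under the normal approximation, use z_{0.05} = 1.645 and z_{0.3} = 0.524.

For two independent groups with equal n: n = 2·((z_{α} + z_β) / d)².
z_{α} + z_β = 1.645 + 0.524 = 2.169.
n = 2 × (2.169 / 0.40)² = 2 × 5.422² = 2 × 29.40 = 58.8.
Round up to the next whole participant.

n = 59 per group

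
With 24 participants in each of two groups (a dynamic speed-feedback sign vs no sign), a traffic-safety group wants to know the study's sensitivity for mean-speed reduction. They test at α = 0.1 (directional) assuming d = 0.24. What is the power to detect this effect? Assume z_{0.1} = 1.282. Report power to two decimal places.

power ≈ 0.33

For two equal groups, power = Φ(d·√(n/2) − z_{α}).
d·√(n/2) = 0.24 × √(24/2) = 0.24 × 3.464 = 0.831.
z_β = 0.831 − 1.282 = -0.451.
Power = Φ(-0.451) = 0.326.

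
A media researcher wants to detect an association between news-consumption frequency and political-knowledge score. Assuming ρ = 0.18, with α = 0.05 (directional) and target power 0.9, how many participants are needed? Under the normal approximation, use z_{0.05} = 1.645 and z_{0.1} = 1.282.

n = 262

Fisher's z: C = ½·ln((1+r)/(1−r)) = ½·ln(1.4390) = 0.1820.
n = ((z_{α} + z_β)/C)² + 3.
(1.645 + 1.282) / 0.1820 = 2.927 / 0.1820 = 16.082.
n = 16.082² + 3 = 258.64 + 3 = 261.6.
Round up.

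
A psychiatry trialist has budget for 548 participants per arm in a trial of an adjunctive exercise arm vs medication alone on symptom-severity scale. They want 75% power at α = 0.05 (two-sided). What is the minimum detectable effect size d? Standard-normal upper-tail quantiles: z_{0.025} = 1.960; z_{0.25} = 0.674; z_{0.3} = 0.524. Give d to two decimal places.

d_min ≈ 0.16

For two independent groups of n = 548 each: d_min = (z_{α/2} + z_β)·√(2/n).
z-sum = 1.960 + 0.674 = 2.634.
d_min = 2.634 × √(2/548) = 2.634 × 0.0604 = 0.159.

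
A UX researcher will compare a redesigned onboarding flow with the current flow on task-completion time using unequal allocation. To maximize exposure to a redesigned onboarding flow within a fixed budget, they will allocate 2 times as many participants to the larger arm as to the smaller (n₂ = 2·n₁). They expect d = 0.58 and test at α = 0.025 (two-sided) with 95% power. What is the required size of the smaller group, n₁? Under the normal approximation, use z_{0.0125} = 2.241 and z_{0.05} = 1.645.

n₁ = 68

With allocation ratio k = n₂/n₁ = 2, Var(x̄₁−x̄₂) = σ²(1/n₁ + 1/(k·n₁)) = σ²·(k+1)/(k·n₁).
So n₁ = (1 + 1/k)·((z_{α/2} + z_β)/d)² = 1.500 × (3.886/0.58)².
n₁ = 1.500 × 44.89 = 67.3.
Round up: n₁ = 68, giving n₂ = 2 × 68 = 136.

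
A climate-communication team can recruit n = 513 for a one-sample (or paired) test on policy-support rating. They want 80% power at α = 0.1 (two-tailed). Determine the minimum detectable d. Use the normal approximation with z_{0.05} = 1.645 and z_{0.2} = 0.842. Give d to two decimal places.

d_min ≈ 0.11

For a single sample (or paired design) of n = 513: d_min = (z_{α/2} + z_β)/√n.
z-sum = 1.645 + 0.842 = 2.487.
d_min = 2.487 / √513 = 2.487 / 22.650 = 0.110.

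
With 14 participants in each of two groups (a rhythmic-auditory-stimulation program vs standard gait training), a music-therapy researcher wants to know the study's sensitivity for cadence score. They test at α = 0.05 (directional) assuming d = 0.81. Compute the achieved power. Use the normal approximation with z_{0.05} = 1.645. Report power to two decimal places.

power ≈ 0.69

For two equal groups, power = Φ(d·√(n/2) − z_{α}).
d·√(n/2) = 0.81 × √(14/2) = 0.81 × 2.646 = 2.143.
z_β = 2.143 − 1.645 = 0.498.
Power = Φ(0.498) = 0.691.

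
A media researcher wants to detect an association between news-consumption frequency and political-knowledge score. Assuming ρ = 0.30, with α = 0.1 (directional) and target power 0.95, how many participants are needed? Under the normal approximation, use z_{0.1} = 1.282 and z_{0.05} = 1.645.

Fisher's z: C = ½·ln((1+r)/(1−r)) = ½·ln(1.8571) = 0.3095.
n = ((z_{α} + z_β)/C)² + 3.
(1.282 + 1.645) / 0.3095 = 2.927 / 0.3095 = 9.457.
n = 9.457² + 3 = 89.44 + 3 = 92.4.
Round up.

n = 93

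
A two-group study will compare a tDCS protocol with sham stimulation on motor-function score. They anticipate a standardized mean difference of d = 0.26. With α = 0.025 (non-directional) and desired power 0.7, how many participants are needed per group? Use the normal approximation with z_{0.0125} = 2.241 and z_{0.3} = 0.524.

n = 227 per group

For two independent groups with equal n: n = 2·((z_{α/2} + z_β) / d)².
z_{α/2} + z_β = 2.241 + 0.524 = 2.765.
n = 2 × (2.765 / 0.26)² = 2 × 10.635² = 2 × 113.10 = 226.2.
Round up to the next whole participant.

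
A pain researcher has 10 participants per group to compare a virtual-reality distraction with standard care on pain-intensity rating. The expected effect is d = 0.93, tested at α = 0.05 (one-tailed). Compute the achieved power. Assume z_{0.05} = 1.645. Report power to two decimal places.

power ≈ 0.67

For two equal groups, power = Φ(d·√(n/2) − z_{α}).
d·√(n/2) = 0.93 × √(10/2) = 0.93 × 2.236 = 2.080.
z_β = 2.080 − 1.645 = 0.435.
Power = Φ(0.435) = 0.668.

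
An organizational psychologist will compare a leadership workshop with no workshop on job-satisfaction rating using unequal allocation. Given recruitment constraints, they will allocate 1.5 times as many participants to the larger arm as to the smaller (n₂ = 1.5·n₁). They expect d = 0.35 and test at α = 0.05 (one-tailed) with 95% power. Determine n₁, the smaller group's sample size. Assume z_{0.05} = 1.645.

With allocation ratio k = n₂/n₁ = 1.5, Var(x̄₁−x̄₂) = σ²(1/n₁ + 1/(k·n₁)) = σ²·(k+1)/(k·n₁).
So n₁ = (1 + 1/k)·((z_{α} + z_β)/d)² = 1.667 × (3.290/0.35)².
n₁ = 1.667 × 88.36 = 147.3.
Round up: n₁ = 148, giving n₂ = 1.5 × 148 = 222.

n₁ = 148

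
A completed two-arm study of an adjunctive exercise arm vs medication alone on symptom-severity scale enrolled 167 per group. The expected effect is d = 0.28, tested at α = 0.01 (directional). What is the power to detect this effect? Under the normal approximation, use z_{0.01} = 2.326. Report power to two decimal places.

For two equal groups, power = Φ(d·√(n/2) − z_{α}).
d·√(n/2) = 0.28 × √(167/2) = 0.28 × 9.138 = 2.559.
z_β = 2.559 − 2.326 = 0.233.
Power = Φ(0.233) = 0.592.

power ≈ 0.59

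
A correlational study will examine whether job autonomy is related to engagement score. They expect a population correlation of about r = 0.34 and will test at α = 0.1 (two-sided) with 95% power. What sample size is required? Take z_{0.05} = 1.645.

Fisher's z: C = ½·ln((1+r)/(1−r)) = ½·ln(2.0303) = 0.3541.
n = ((z_{α/2} + z_β)/C)² + 3.
(1.645 + 1.645) / 0.3541 = 3.290 / 0.3541 = 9.291.
n = 9.291² + 3 = 86.33 + 3 = 89.3.
Round up.

n = 90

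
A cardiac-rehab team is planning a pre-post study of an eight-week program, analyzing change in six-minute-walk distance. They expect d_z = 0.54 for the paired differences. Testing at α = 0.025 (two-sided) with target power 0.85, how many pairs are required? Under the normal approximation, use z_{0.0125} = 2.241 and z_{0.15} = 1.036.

For a paired (one-sample on differences) test: n = ((z_{α/2} + z_β) / d)².
z_{α/2} + z_β = 2.241 + 1.036 = 3.277.
n = (3.277 / 0.54)² = 6.069² = 36.83.
Round up.

n = 37 pairs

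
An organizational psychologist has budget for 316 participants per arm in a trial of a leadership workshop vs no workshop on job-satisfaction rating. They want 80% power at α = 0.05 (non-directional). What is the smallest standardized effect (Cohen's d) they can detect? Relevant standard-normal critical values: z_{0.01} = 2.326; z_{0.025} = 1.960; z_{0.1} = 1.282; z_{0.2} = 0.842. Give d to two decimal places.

d_min ≈ 0.22

For two independent groups of n = 316 each: d_min = (z_{α/2} + z_β)·√(2/n).
z-sum = 1.960 + 0.842 = 2.802.
d_min = 2.802 × √(2/316) = 2.802 × 0.0796 = 0.223.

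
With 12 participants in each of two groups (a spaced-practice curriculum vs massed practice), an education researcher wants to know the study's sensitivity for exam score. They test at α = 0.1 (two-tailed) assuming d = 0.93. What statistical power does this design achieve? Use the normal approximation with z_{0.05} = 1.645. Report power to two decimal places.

power ≈ 0.74

For two equal groups, power = Φ(d·√(n/2) − z_{α/2}).
d·√(n/2) = 0.93 × √(12/2) = 0.93 × 2.449 = 2.278.
z_β = 2.278 − 1.645 = 0.633.
Power = Φ(0.633) = 0.737.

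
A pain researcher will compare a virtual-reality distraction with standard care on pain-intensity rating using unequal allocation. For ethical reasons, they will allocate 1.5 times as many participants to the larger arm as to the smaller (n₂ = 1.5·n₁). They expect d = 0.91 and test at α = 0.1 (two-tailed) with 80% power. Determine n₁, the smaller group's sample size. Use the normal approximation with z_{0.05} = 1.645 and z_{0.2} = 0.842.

With allocation ratio k = n₂/n₁ = 1.5, Var(x̄₁−x̄₂) = σ²(1/n₁ + 1/(k·n₁)) = σ²·(k+1)/(k·n₁).
So n₁ = (1 + 1/k)·((z_{α/2} + z_β)/d)² = 1.667 × (2.487/0.91)².
n₁ = 1.667 × 7.47 = 12.4.
Round up: n₁ = 13, giving n₂ = ⌈1.5 × 13⌉ = ⌈19.5⌉ = 20.

n₁ = 13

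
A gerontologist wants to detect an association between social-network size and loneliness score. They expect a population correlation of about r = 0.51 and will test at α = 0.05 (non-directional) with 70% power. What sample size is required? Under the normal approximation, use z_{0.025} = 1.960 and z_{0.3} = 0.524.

n = 23

Fisher's z: C = ½·ln((1+r)/(1−r)) = ½·ln(3.0816) = 0.5627.
n = ((z_{α/2} + z_β)/C)² + 3.
(1.960 + 0.524) / 0.5627 = 2.484 / 0.5627 = 4.414.
n = 4.414² + 3 = 19.49 + 3 = 22.5.
Round up.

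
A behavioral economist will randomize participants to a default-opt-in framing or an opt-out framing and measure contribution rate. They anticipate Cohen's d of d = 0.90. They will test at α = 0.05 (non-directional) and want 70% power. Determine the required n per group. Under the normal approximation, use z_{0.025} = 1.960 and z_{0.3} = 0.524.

n = 16 per group

For two independent groups with equal n: n = 2·((z_{α/2} + z_β) / d)².
z_{α/2} + z_β = 1.960 + 0.524 = 2.484.
n = 2 × (2.484 / 0.90)² = 2 × 2.760² = 2 × 7.62 = 15.2.
Round up to the next whole participant.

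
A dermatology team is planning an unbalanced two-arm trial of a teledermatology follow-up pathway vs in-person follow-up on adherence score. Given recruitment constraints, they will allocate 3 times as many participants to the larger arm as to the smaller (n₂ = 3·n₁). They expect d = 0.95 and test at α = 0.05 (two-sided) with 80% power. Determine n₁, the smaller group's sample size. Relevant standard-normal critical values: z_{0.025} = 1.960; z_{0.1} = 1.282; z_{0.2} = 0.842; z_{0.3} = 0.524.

n₁ = 12

With allocation ratio k = n₂/n₁ = 3, Var(x̄₁−x̄₂) = σ²(1/n₁ + 1/(k·n₁)) = σ²·(k+1)/(k·n₁).
So n₁ = (1 + 1/k)·((z_{α/2} + z_β)/d)² = 1.333 × (2.802/0.95)².
n₁ = 1.333 × 8.70 = 11.6.
Round up: n₁ = 12, giving n₂ = 3 × 12 = 36.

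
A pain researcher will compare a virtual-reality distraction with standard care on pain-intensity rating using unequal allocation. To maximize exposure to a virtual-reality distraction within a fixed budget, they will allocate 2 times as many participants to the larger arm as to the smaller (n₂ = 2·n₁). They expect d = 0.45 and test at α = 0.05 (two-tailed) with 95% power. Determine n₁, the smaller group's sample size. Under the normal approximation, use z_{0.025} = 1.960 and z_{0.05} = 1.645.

With allocation ratio k = n₂/n₁ = 2, Var(x̄₁−x̄₂) = σ²(1/n₁ + 1/(k·n₁)) = σ²·(k+1)/(k·n₁).
So n₁ = (1 + 1/k)·((z_{α/2} + z_β)/d)² = 1.500 × (3.605/0.45)².
n₁ = 1.500 × 64.18 = 96.3.
Round up: n₁ = 97, giving n₂ = 2 × 97 = 194.

n₁ = 97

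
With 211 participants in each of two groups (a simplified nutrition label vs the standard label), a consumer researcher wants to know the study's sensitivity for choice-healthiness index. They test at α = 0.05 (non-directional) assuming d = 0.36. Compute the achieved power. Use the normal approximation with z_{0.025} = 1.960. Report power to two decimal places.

power ≈ 0.96

For two equal groups, power = Φ(d·√(n/2) − z_{α/2}).
d·√(n/2) = 0.36 × √(211/2) = 0.36 × 10.271 = 3.698.
z_β = 3.698 − 1.960 = 1.738.
Power = Φ(1.738) = 0.959.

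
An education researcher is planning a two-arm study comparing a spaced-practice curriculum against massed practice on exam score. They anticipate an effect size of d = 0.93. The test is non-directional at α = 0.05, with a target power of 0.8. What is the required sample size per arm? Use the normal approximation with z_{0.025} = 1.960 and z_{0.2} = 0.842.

n = 19 per group

For two independent groups with equal n: n = 2·((z_{α/2} + z_β) / d)².
z_{α/2} + z_β = 1.960 + 0.842 = 2.802.
n = 2 × (2.802 / 0.93)² = 2 × 3.013² = 2 × 9.08 = 18.2.
Round up to the next whole participant.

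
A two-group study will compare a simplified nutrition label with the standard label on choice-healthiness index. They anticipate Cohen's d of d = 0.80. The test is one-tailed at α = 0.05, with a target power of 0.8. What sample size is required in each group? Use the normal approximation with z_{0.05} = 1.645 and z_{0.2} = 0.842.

n = 20 per group

For two independent groups with equal n: n = 2·((z_{α} + z_β) / d)².
z_{α} + z_β = 1.645 + 0.842 = 2.487.
n = 2 × (2.487 / 0.80)² = 2 × 3.109² = 2 × 9.66 = 19.3.
Round up to the next whole participant.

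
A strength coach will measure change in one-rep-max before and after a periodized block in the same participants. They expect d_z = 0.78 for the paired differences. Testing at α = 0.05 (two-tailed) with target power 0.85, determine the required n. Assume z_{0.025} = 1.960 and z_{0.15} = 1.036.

n = 15 pairs

For a paired (one-sample on differences) test: n = ((z_{α/2} + z_β) / d)².
z_{α/2} + z_β = 1.960 + 1.036 = 2.996.
n = (2.996 / 0.78)² = 3.841² = 14.75.
Round up.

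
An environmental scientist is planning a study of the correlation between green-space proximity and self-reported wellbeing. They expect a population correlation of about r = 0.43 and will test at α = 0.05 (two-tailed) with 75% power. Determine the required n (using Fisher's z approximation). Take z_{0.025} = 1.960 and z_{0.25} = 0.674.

Fisher's z: C = ½·ln((1+r)/(1−r)) = ½·ln(2.5088) = 0.4599.
n = ((z_{α/2} + z_β)/C)² + 3.
(1.960 + 0.674) / 0.4599 = 2.634 / 0.4599 = 5.727.
n = 5.727² + 3 = 32.80 + 3 = 35.8.
Round up.

n = 36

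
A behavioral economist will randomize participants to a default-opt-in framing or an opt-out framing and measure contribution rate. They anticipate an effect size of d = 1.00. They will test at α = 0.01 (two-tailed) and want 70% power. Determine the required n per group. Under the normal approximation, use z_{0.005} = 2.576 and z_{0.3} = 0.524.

n = 20 per group

For two independent groups with equal n: n = 2·((z_{α/2} + z_β) / d)².
z_{α/2} + z_β = 2.576 + 0.524 = 3.100.
n = 2 × (3.100 / 1.00)² = 2 × 3.100² = 2 × 9.61 = 19.2.
Round up to the next whole participant.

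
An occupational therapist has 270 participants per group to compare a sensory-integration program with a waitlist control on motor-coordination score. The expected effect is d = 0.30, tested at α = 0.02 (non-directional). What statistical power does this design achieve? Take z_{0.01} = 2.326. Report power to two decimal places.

For two equal groups, power = Φ(d·√(n/2) − z_{α/2}).
d·√(n/2) = 0.30 × √(270/2) = 0.30 × 11.619 = 3.486.
z_β = 3.486 − 2.326 = 1.160.
Power = Φ(1.160) = 0.877.

power ≈ 0.88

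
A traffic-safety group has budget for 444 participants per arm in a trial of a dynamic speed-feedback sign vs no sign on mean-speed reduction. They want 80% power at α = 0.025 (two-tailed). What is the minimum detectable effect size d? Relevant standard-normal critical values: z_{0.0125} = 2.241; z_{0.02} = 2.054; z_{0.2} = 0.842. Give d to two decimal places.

d_min ≈ 0.21

For two independent groups of n = 444 each: d_min = (z_{α/2} + z_β)·√(2/n).
z-sum = 2.241 + 0.842 = 3.083.
d_min = 3.083 × √(2/444) = 3.083 × 0.0671 = 0.207.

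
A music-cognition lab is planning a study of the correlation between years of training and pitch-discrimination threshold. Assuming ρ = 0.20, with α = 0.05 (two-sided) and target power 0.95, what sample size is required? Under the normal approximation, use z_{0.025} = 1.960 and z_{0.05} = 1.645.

n = 320

Fisher's z: C = ½·ln((1+r)/(1−r)) = ½·ln(1.5000) = 0.2027.
n = ((z_{α/2} + z_β)/C)² + 3.
(1.960 + 1.645) / 0.2027 = 3.605 / 0.2027 = 17.785.
n = 17.785² + 3 = 316.30 + 3 = 319.3.
Round up.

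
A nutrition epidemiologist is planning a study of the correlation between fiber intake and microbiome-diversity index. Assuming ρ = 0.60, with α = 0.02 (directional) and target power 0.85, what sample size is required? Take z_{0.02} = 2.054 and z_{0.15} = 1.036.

Fisher's z: C = ½·ln((1+r)/(1−r)) = ½·ln(4.0000) = 0.6931.
n = ((z_{α} + z_β)/C)² + 3.
(2.054 + 1.036) / 0.6931 = 3.090 / 0.6931 = 4.458.
n = 4.458² + 3 = 19.88 + 3 = 22.9.
Round up.

n = 23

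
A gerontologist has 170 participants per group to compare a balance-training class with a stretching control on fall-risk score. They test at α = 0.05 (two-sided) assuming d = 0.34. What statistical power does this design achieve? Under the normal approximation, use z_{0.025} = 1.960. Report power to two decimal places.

For two equal groups, power = Φ(d·√(n/2) − z_{α/2}).
d·√(n/2) = 0.34 × √(170/2) = 0.34 × 9.220 = 3.135.
z_β = 3.135 − 1.960 = 1.175.
Power = Φ(1.175) = 0.880.

power ≈ 0.88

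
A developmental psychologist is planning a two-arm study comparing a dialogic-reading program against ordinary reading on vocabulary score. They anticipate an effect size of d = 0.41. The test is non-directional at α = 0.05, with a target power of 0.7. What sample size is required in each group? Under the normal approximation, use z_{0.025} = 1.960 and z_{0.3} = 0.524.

For two independent groups with equal n: n = 2·((z_{α/2} + z_β) / d)².
z_{α/2} + z_β = 1.960 + 0.524 = 2.484.
n = 2 × (2.484 / 0.41)² = 2 × 6.059² = 2 × 36.71 = 73.4.
Round up to the next whole participant.

n = 74 per group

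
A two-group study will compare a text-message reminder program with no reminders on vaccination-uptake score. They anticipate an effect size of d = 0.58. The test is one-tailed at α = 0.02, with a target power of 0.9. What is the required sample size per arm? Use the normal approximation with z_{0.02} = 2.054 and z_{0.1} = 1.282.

For two independent groups with equal n: n = 2·((z_{α} + z_β) / d)².
z_{α} + z_β = 2.054 + 1.282 = 3.336.
n = 2 × (3.336 / 0.58)² = 2 × 5.752² = 2 × 33.08 = 66.2.
Round up to the next whole participant.

n = 67 per group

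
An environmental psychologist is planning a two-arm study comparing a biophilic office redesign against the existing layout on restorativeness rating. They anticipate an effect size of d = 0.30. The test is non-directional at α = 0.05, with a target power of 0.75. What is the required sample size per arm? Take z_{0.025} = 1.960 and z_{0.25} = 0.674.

For two independent groups with equal n: n = 2·((z_{α/2} + z_β) / d)².
z_{α/2} + z_β = 1.960 + 0.674 = 2.634.
n = 2 × (2.634 / 0.30)² = 2 × 8.780² = 2 × 77.09 = 154.2.
Round up to the next whole participant.

n = 155 per group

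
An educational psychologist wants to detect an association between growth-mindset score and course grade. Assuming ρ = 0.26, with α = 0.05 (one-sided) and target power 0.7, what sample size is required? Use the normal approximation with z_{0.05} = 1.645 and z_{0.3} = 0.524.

Fisher's z: C = ½·ln((1+r)/(1−r)) = ½·ln(1.7027) = 0.2661.
n = ((z_{α} + z_β)/C)² + 3.
(1.645 + 0.524) / 0.2661 = 2.169 / 0.2661 = 8.151.
n = 8.151² + 3 = 66.44 + 3 = 69.4.
Round up.

n = 70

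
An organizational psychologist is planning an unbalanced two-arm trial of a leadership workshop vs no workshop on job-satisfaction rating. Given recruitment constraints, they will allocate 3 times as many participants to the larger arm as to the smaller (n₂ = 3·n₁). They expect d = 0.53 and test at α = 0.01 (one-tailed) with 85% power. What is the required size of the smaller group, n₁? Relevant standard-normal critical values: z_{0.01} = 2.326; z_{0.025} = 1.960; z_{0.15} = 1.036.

With allocation ratio k = n₂/n₁ = 3, Var(x̄₁−x̄₂) = σ²(1/n₁ + 1/(k·n₁)) = σ²·(k+1)/(k·n₁).
So n₁ = (1 + 1/k)·((z_{α} + z_β)/d)² = 1.333 × (3.362/0.53)².
n₁ = 1.333 × 40.24 = 53.7.
Round up: n₁ = 54, giving n₂ = 3 × 54 = 162.

n₁ = 54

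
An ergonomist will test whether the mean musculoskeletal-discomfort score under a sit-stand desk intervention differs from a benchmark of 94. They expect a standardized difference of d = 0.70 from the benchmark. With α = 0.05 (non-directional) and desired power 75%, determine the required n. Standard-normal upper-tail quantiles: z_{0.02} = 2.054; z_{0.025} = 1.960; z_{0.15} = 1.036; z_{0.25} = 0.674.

For a one-sample test: n = ((z_{α/2} + z_β) / d)².
z_{α/2} + z_β = 1.960 + 0.674 = 2.634.
n = (2.634 / 0.70)² = 3.763² = 14.16.
Round up.

n = 15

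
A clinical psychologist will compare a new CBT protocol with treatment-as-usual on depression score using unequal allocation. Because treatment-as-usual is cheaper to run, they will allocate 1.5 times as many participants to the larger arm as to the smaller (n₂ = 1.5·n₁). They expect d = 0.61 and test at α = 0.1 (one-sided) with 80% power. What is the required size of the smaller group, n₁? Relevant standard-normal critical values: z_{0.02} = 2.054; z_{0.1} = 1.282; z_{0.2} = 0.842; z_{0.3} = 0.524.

With allocation ratio k = n₂/n₁ = 1.5, Var(x̄₁−x̄₂) = σ²(1/n₁ + 1/(k·n₁)) = σ²·(k+1)/(k·n₁).
So n₁ = (1 + 1/k)·((z_{α} + z_β)/d)² = 1.667 × (2.124/0.61)².
n₁ = 1.667 × 12.12 = 20.2.
Round up: n₁ = 21, giving n₂ = ⌈1.5 × 21⌉ = ⌈31.5⌉ = 32.

n₁ = 21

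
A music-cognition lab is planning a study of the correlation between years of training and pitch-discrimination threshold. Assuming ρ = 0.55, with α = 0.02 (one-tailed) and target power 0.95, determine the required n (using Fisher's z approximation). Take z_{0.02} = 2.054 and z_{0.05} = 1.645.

Fisher's z: C = ½·ln((1+r)/(1−r)) = ½·ln(3.4444) = 0.6184.
n = ((z_{α} + z_β)/C)² + 3.
(2.054 + 1.645) / 0.6184 = 3.699 / 0.6184 = 5.982.
n = 5.982² + 3 = 35.78 + 3 = 38.8.
Round up.

n = 39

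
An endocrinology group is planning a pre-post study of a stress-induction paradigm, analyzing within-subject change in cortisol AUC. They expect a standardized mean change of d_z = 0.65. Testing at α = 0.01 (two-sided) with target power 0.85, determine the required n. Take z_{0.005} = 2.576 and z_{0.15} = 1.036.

For a paired (one-sample on differences) test: n = ((z_{α/2} + z_β) / d)².
z_{α/2} + z_β = 2.576 + 1.036 = 3.612.
n = (3.612 / 0.65)² = 5.557² = 30.88.
Round up.

n = 31 pairs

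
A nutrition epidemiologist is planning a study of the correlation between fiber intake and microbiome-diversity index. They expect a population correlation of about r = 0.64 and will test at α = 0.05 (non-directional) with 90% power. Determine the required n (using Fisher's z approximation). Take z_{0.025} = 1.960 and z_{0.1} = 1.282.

Fisher's z: C = ½·ln((1+r)/(1−r)) = ½·ln(4.5556) = 0.7582.
n = ((z_{α/2} + z_β)/C)² + 3.
(1.960 + 1.282) / 0.7582 = 3.242 / 0.7582 = 4.276.
n = 4.276² + 3 = 18.28 + 3 = 21.3.
Round up.

n = 22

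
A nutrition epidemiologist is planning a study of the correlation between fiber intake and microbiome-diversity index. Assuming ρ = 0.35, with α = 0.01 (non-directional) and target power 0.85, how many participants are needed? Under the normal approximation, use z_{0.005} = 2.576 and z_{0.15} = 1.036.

n = 101

Fisher's z: C = ½·ln((1+r)/(1−r)) = ½·ln(2.0769) = 0.3654.
n = ((z_{α/2} + z_β)/C)² + 3.
(2.576 + 1.036) / 0.3654 = 3.612 / 0.3654 = 9.885.
n = 9.885² + 3 = 97.71 + 3 = 100.7.
Round up.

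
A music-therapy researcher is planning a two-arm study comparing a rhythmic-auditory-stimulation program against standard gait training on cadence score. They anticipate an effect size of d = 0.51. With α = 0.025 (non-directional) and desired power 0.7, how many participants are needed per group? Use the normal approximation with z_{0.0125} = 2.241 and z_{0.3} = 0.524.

For two independent groups with equal n: n = 2·((z_{α/2} + z_β) / d)².
z_{α/2} + z_β = 2.241 + 0.524 = 2.765.
n = 2 × (2.765 / 0.51)² = 2 × 5.422² = 2 × 29.39 = 58.8.
Round up to the next whole participant.

n = 59 per group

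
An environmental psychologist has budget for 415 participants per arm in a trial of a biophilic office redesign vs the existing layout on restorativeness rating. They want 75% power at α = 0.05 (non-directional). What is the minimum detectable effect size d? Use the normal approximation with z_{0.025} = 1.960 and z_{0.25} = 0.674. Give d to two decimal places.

For two independent groups of n = 415 each: d_min = (z_{α/2} + z_β)·√(2/n).
z-sum = 1.960 + 0.674 = 2.634.
d_min = 2.634 × √(2/415) = 2.634 × 0.0694 = 0.183.

d_min ≈ 0.18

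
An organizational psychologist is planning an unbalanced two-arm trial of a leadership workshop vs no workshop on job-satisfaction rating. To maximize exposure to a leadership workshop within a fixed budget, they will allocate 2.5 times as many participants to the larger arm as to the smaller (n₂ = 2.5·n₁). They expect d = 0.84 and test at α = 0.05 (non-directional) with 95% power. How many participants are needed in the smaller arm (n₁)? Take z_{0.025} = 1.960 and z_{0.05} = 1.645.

n₁ = 26

With allocation ratio k = n₂/n₁ = 2.5, Var(x̄₁−x̄₂) = σ²(1/n₁ + 1/(k·n₁)) = σ²·(k+1)/(k·n₁).
So n₁ = (1 + 1/k)·((z_{α/2} + z_β)/d)² = 1.400 × (3.605/0.84)².
n₁ = 1.400 × 18.42 = 25.8.
Round up: n₁ = 26, giving n₂ = 2.5 × 26 = 65.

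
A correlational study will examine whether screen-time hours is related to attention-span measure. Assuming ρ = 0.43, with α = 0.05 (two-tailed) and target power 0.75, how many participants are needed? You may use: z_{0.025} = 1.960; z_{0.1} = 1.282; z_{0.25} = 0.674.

Fisher's z: C = ½·ln((1+r)/(1−r)) = ½·ln(2.5088) = 0.4599.
n = ((z_{α/2} + z_β)/C)² + 3.
(1.960 + 0.674) / 0.4599 = 2.634 / 0.4599 = 5.727.
n = 5.727² + 3 = 32.80 + 3 = 35.8.
Round up.

n = 36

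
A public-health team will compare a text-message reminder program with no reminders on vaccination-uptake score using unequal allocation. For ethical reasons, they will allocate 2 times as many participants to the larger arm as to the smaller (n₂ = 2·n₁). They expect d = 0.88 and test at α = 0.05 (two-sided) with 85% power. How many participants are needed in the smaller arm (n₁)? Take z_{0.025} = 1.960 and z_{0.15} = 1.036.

With allocation ratio k = n₂/n₁ = 2, Var(x̄₁−x̄₂) = σ²(1/n₁ + 1/(k·n₁)) = σ²·(k+1)/(k·n₁).
So n₁ = (1 + 1/k)·((z_{α/2} + z_β)/d)² = 1.500 × (2.996/0.88)².
n₁ = 1.500 × 11.59 = 17.4.
Round up: n₁ = 18, giving n₂ = 2 × 18 = 36.

n₁ = 18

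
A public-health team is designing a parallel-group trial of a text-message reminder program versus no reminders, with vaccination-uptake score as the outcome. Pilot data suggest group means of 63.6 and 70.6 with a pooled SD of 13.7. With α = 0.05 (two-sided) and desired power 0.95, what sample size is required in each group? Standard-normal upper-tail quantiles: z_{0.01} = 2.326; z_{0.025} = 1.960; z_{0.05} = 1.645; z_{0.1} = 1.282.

n = 100 per group

Cohen's d = |M₁ − M₂| / SD_pooled = |63.6 − 70.6| / 13.7 = 7.0 / 13.7 = 0.511.
For two independent groups with equal n: n = 2·((z_{α/2} + z_β) / d)².
z_{α/2} + z_β = 1.960 + 1.645 = 3.605.
n = 2 × (3.605 / 0.511)² = 2 × 7.055² = 2 × 49.77 = 99.5.
Round up to the next whole participant.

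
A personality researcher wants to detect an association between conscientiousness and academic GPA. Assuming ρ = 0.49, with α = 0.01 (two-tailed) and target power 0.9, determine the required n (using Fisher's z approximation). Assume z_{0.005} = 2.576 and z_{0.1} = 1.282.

Fisher's z: C = ½·ln((1+r)/(1−r)) = ½·ln(2.9216) = 0.5361.
n = ((z_{α/2} + z_β)/C)² + 3.
(2.576 + 1.282) / 0.5361 = 3.858 / 0.5361 = 7.196.
n = 7.196² + 3 = 51.79 + 3 = 54.8.
Round up.

n = 55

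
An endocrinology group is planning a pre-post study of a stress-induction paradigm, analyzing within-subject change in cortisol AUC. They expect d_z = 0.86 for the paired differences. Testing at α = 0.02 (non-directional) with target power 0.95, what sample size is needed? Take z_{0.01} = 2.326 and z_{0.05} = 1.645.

n = 22 pairs

For a paired (one-sample on differences) test: n = ((z_{α/2} + z_β) / d)².
z_{α/2} + z_β = 2.326 + 1.645 = 3.971.
n = (3.971 / 0.86)² = 4.617² = 21.32.
Round up.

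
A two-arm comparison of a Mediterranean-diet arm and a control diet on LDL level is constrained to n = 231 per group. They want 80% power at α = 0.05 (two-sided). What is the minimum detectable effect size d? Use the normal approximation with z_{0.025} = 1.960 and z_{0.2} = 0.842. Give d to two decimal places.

d_min ≈ 0.26

For two independent groups of n = 231 each: d_min = (z_{α/2} + z_β)·√(2/n).
z-sum = 1.960 + 0.842 = 2.802.
d_min = 2.802 × √(2/231) = 2.802 × 0.0930 = 0.261.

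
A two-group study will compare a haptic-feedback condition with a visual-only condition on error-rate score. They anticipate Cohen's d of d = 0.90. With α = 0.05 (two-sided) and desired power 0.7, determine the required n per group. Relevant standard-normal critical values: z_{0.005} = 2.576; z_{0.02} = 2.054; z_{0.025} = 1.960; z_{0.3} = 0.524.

n = 16 per group

For two independent groups with equal n: n = 2·((z_{α/2} + z_β) / d)².
z_{α/2} + z_β = 1.960 + 0.524 = 2.484.
n = 2 × (2.484 / 0.90)² = 2 × 2.760² = 2 × 7.62 = 15.2.
Round up to the next whole participant.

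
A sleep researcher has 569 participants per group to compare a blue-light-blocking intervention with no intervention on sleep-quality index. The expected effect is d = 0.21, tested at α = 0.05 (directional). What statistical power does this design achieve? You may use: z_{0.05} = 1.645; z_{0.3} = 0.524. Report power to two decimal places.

For two equal groups, power = Φ(d·√(n/2) − z_{α}).
d·√(n/2) = 0.21 × √(569/2) = 0.21 × 16.867 = 3.542.
z_β = 3.542 − 1.645 = 1.897.
Power = Φ(1.897) = 0.971.

power ≈ 0.97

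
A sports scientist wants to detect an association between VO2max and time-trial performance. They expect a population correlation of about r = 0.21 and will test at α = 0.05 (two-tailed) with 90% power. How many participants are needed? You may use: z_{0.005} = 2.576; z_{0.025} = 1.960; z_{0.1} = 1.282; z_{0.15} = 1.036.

n = 235

Fisher's z: C = ½·ln((1+r)/(1−r)) = ½·ln(1.5316) = 0.2132.
n = ((z_{α/2} + z_β)/C)² + 3.
(1.960 + 1.282) / 0.2132 = 3.242 / 0.2132 = 15.206.
n = 15.206² + 3 = 231.23 + 3 = 234.2.
Round up.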